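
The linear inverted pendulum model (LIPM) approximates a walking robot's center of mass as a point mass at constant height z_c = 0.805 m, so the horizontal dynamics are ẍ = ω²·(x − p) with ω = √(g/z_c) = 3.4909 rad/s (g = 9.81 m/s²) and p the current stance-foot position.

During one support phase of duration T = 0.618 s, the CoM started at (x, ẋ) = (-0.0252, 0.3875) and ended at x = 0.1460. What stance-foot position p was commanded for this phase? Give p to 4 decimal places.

p = 0.0642

ωT = 3.4909·0.618 = 2.157376; cosh(ωT) = 4.382022, sinh(ωT) = 4.266394
x(T) = p + (x₀−p)·cosh(ωT) + (ẋ₀/ω)·sinh(ωT) ⇒ p·(1 − cosh) = x(T) − x₀·cosh − (ẋ₀/ω)·sinh
numerator   = 0.1460 − (-0.0252)·4.382022 − (0.3875/3.4909)·4.266394 = -0.217155
denominator = 1 − 4.382022 = -3.382022
p = -0.217155 / -3.382022 = 0.0642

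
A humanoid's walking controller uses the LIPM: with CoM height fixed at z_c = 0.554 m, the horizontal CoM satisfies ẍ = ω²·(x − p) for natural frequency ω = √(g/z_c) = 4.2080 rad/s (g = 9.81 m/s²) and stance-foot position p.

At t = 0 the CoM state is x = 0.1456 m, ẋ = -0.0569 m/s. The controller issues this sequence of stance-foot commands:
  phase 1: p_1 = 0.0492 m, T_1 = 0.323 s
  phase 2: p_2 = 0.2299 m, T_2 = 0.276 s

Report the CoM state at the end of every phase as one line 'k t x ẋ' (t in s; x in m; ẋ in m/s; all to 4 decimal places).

phase 1: p=0.0492, T=0.323, ωT=1.359184, cosh=2.074943, sinh=1.818073; start (x,ẋ)=(0.145600, -0.056900) → end (x,ẋ)=(0.224641, 0.619439)
phase 2: p=0.2299, T=0.276, ωT=1.161408, cosh=1.753736, sinh=1.440691; start (x,ẋ)=(0.224641, 0.619439) → end (x,ẋ)=(0.432754, 1.054449)

1 0.3230 0.2246 0.6194
2 0.5990 0.4328 1.0544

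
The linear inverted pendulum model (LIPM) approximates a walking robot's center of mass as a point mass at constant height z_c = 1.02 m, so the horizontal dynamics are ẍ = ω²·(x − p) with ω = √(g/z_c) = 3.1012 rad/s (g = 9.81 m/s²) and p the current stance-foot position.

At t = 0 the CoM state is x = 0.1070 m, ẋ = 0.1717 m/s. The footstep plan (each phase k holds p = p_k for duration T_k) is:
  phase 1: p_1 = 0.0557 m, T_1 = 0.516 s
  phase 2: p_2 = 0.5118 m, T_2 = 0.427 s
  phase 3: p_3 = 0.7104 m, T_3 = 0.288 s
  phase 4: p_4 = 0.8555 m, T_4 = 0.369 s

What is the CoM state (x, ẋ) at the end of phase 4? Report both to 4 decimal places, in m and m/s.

phase 1: p=0.0557, T=0.516, ωT=1.600219, cosh=2.577985, sinh=2.376133; start (x,ẋ)=(0.107000, 0.171700) → end (x,ẋ)=(0.319507, 0.820663)
phase 2: p=0.5118, T=0.427, ωT=1.324212, cosh=2.012618, sinh=1.746606; start (x,ẋ)=(0.319507, 0.820663) → end (x,ẋ)=(0.586987, 0.610111)
phase 3: p=0.7104, T=0.288, ωT=0.893146, cosh=1.426084, sinh=1.016718; start (x,ẋ)=(0.586987, 0.610111) → end (x,ẋ)=(0.734426, 0.480943)
phase 4: p=0.8555, T=0.369, ωT=1.144343, cosh=1.729405, sinh=1.410972; start (x,ẋ)=(0.734426, 0.480943) → end (x,ẋ)=(0.864931, 0.301958)

x = 0.8649, ẋ = 0.3020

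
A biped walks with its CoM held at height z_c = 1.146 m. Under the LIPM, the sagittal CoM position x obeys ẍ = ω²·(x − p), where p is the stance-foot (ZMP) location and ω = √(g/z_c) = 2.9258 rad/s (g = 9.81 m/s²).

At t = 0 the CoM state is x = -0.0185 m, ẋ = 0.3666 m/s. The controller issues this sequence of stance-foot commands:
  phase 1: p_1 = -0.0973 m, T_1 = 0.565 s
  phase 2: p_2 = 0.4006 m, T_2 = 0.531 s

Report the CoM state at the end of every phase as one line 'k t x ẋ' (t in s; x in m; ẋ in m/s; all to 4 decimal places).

phase 1: p=-0.0973, T=0.565, ωT=1.653077, cosh=2.707243, sinh=2.515783; start (x,ẋ)=(-0.018500, 0.366600) → end (x,ẋ)=(0.431256, 1.572497)
phase 2: p=0.4006, T=0.531, ωT=1.553600, cosh=2.469973, sinh=2.258488; start (x,ẋ)=(0.431256, 1.572497) → end (x,ẋ)=(1.690164, 4.086597)

1 0.5650 0.4313 1.5725
2 1.0960 1.6902 4.0866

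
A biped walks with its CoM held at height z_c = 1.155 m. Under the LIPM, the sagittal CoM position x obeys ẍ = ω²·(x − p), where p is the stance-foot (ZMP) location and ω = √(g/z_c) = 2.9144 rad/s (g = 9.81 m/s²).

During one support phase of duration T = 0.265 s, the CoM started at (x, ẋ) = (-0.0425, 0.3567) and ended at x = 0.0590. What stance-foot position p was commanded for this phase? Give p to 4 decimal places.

p = -0.0339

ωT = 2.9144·0.265 = 0.772316; cosh(ωT) = 1.313358, sinh(ωT) = 0.851416
x(T) = p + (x₀−p)·cosh(ωT) + (ẋ₀/ω)·sinh(ωT) ⇒ p·(1 − cosh) = x(T) − x₀·cosh − (ẋ₀/ω)·sinh
numerator   = 0.0590 − (-0.0425)·1.313358 − (0.3567/2.9144)·0.851416 = 0.010611
denominator = 1 − 1.313358 = -0.313358
p = 0.010611 / -0.313358 = -0.0339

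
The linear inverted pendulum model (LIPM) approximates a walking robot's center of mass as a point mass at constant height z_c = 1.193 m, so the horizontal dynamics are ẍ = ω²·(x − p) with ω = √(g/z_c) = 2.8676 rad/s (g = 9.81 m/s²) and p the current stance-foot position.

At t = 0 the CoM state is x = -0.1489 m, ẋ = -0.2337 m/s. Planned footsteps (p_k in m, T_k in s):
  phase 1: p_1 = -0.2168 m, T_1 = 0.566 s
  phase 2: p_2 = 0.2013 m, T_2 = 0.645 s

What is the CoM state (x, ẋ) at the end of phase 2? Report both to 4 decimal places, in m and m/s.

phase 1: p=-0.2168, T=0.566, ωT=1.623062, cosh=2.632939, sinh=2.435645; start (x,ẋ)=(-0.148900, -0.233700) → end (x,ẋ)=(-0.236521, -0.141073)
phase 2: p=0.2013, T=0.645, ωT=1.849602, cosh=3.257294, sinh=3.099995; start (x,ẋ)=(-0.236521, -0.141073) → end (x,ẋ)=(-1.377316, -4.351542)

x = -1.3773, ẋ = -4.3515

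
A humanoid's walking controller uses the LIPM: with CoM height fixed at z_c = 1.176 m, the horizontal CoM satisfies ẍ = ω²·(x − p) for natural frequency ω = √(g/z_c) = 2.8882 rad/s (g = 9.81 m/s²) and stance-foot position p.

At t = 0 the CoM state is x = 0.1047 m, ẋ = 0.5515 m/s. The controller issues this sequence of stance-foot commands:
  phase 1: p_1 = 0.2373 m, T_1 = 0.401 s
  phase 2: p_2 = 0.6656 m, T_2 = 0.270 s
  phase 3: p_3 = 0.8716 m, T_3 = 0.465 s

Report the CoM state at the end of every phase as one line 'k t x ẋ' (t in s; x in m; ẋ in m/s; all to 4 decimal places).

1 0.4010 0.2794 0.4150
2 0.6710 0.2797 -0.4130
3 1.1360 -0.5946 -3.8962

phase 1: p=0.2373, T=0.401, ωT=1.158168, cosh=1.749078, sinh=1.435017; start (x,ẋ)=(0.104700, 0.551500) → end (x,ẋ)=(0.279388, 0.415040)
phase 2: p=0.6656, T=0.270, ωT=0.779814, cosh=1.319779, sinh=0.861288; start (x,ẋ)=(0.279388, 0.415040) → end (x,ẋ)=(0.279654, -0.412968)
phase 3: p=0.8716, T=0.465, ωT=1.343013, cosh=2.045813, sinh=1.784755; start (x,ẋ)=(0.279654, -0.412968) → end (x,ẋ)=(-0.594603, -3.896176)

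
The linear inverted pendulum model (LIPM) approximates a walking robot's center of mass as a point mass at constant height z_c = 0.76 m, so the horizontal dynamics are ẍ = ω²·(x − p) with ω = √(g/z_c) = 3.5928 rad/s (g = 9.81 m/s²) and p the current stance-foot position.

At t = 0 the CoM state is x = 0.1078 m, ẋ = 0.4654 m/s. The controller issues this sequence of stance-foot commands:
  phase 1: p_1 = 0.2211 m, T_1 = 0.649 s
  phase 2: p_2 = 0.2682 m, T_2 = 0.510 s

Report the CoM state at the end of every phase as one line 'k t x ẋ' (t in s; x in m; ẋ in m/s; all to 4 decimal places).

phase 1: p=0.2211, T=0.649, ωT=2.331727, cosh=5.196418, sinh=5.099291; start (x,ẋ)=(0.107800, 0.465400) → end (x,ẋ)=(0.292892, 0.342674)
phase 2: p=0.2682, T=0.510, ωT=1.832328, cosh=3.204228, sinh=3.044188; start (x,ẋ)=(0.292892, 0.342674) → end (x,ẋ)=(0.637667, 1.368065)

1 0.6490 0.2929 0.3427
2 1.1590 0.6377 1.3681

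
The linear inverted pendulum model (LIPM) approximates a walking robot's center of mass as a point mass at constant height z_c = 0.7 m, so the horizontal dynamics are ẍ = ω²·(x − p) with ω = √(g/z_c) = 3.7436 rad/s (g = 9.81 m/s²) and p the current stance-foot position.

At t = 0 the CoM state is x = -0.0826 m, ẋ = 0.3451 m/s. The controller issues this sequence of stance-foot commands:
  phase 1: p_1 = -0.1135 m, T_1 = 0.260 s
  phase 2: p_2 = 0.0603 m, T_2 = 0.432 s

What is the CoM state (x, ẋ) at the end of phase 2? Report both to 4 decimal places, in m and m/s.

phase 1: p=-0.1135, T=0.260, ωT=0.973336, cosh=1.512290, sinh=1.134469; start (x,ẋ)=(-0.082600, 0.345100) → end (x,ẋ)=(0.037810, 0.653124)
phase 2: p=0.0603, T=0.432, ωT=1.617235, cosh=2.618793, sinh=2.420346; start (x,ẋ)=(0.037810, 0.653124) → end (x,ẋ)=(0.423666, 1.506615)

x = 0.4237, ẋ = 1.5066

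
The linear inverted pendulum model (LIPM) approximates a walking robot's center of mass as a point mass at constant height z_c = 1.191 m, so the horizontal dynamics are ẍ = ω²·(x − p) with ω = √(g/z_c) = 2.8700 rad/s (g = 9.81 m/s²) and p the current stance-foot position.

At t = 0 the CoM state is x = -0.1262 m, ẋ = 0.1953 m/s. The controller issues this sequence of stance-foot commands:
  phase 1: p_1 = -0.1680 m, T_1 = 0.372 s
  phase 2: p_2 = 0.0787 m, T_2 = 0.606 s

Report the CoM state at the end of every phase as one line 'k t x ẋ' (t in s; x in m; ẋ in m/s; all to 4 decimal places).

phase 1: p=-0.1680, T=0.372, ωT=1.067640, cosh=1.626163, sinh=1.282344; start (x,ẋ)=(-0.126200, 0.195300) → end (x,ẋ)=(-0.012764, 0.471427)
phase 2: p=0.0787, T=0.606, ωT=1.739220, cosh=2.934279, sinh=2.758622; start (x,ẋ)=(-0.012764, 0.471427) → end (x,ẋ)=(0.263450, 0.659153)

1 0.3720 -0.0128 0.4714
2 0.9780 0.2635 0.6592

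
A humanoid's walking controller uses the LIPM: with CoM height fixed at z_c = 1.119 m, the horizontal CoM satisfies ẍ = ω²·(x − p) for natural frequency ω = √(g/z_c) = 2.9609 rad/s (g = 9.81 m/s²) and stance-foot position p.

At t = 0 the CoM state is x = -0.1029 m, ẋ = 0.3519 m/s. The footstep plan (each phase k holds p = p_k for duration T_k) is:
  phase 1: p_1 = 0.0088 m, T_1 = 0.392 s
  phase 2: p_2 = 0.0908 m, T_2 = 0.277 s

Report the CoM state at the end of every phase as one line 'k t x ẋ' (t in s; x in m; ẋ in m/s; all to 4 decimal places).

1 0.3920 -0.0159 0.1407
2 0.6690 -0.0104 -0.0984

phase 1: p=0.0088, T=0.392, ωT=1.160673, cosh=1.752678, sinh=1.439402; start (x,ẋ)=(-0.102900, 0.351900) → end (x,ẋ)=(-0.015903, 0.140710)
phase 2: p=0.0908, T=0.277, ωT=0.820169, cosh=1.355621, sinh=0.915264; start (x,ẋ)=(-0.015903, 0.140710) → end (x,ẋ)=(-0.010352, -0.098415)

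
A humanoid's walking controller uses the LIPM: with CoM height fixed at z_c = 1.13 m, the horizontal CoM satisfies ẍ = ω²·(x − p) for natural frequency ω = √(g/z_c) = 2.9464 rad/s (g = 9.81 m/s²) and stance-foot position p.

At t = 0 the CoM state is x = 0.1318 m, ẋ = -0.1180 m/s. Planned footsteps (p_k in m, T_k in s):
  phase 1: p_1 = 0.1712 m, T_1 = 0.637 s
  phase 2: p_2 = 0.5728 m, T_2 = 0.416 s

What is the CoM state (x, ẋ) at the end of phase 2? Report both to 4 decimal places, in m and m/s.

x = -1.0542, ẋ = -4.4466

phase 1: p=0.1712, T=0.637, ωT=1.876857, cosh=3.343004, sinh=3.189934; start (x,ẋ)=(0.131800, -0.118000) → end (x,ẋ)=(-0.088268, -0.764788)
phase 2: p=0.5728, T=0.416, ωT=1.225702, cosh=1.850055, sinh=1.556503; start (x,ẋ)=(-0.088268, -0.764788) → end (x,ẋ)=(-1.054228, -4.446610)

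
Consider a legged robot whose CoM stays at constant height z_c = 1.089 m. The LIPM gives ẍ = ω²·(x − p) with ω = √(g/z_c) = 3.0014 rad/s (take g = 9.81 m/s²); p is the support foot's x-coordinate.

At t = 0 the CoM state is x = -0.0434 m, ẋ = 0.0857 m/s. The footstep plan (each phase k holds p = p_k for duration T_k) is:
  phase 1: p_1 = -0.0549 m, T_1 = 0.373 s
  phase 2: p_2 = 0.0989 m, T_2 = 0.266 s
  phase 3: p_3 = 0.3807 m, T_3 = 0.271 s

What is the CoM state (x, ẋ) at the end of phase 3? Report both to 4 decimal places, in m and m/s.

phase 1: p=-0.0549, T=0.373, ωT=1.119522, cosh=1.694913, sinh=1.368477; start (x,ẋ)=(-0.043400, 0.085700) → end (x,ẋ)=(0.003666, 0.192489)
phase 2: p=0.0989, T=0.266, ωT=0.798372, cosh=1.335991, sinh=0.885930; start (x,ẋ)=(0.003666, 0.192489) → end (x,ẋ)=(0.028486, 0.003933)
phase 3: p=0.3807, T=0.271, ωT=0.813379, cosh=1.349437, sinh=0.906080; start (x,ẋ)=(0.028486, 0.003933) → end (x,ẋ)=(-0.093404, -0.952543)

x = -0.0934, ẋ = -0.9525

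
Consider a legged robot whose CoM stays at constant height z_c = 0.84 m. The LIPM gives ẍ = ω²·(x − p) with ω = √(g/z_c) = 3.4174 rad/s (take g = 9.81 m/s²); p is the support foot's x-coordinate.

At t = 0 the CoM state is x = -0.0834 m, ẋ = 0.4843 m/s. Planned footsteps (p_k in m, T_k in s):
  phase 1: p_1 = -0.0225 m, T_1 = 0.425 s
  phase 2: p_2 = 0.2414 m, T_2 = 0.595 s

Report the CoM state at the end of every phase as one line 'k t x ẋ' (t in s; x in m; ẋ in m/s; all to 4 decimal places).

phase 1: p=-0.0225, T=0.425, ωT=1.452395, cosh=2.253673, sinh=2.019664; start (x,ẋ)=(-0.083400, 0.484300) → end (x,ẋ)=(0.126470, 0.671122)
phase 2: p=0.2414, T=0.595, ωT=2.033353, cosh=3.885278, sinh=3.754382; start (x,ẋ)=(0.126470, 0.671122) → end (x,ẋ)=(0.532164, 1.132916)

1 0.4250 0.1265 0.6711
2 1.0200 0.5322 1.1329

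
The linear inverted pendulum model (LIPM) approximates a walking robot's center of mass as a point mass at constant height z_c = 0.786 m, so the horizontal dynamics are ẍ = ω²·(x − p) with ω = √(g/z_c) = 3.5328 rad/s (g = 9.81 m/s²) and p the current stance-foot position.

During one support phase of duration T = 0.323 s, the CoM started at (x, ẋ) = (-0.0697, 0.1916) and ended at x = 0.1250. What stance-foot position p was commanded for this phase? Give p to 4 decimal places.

p = -0.2332

ωT = 3.5328·0.323 = 1.141094; cosh(ωT) = 1.724831, sinh(ωT) = 1.405361
x(T) = p + (x₀−p)·cosh(ωT) + (ẋ₀/ω)·sinh(ωT) ⇒ p·(1 − cosh) = x(T) − x₀·cosh − (ẋ₀/ω)·sinh
numerator   = 0.1250 − (-0.0697)·1.724831 − (0.1916/3.5328)·1.405361 = 0.169001
denominator = 1 − 1.724831 = -0.724831
p = 0.169001 / -0.724831 = -0.2332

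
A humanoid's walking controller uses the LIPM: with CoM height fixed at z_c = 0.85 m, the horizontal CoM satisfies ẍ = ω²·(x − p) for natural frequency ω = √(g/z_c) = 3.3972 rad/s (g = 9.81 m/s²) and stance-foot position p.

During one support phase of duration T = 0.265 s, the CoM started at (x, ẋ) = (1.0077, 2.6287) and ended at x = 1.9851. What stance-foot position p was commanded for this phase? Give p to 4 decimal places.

p = 0.5858

ωT = 3.3972·0.265 = 0.900258; cosh(ωT) = 1.433351, sinh(ωT) = 1.026886
x(T) = p + (x₀−p)·cosh(ωT) + (ẋ₀/ω)·sinh(ωT) ⇒ p·(1 − cosh) = x(T) − x₀·cosh − (ẋ₀/ω)·sinh
numerator   = 1.9851 − (1.0077)·1.433351 − (2.6287/3.3972)·1.026886 = -0.253877
denominator = 1 − 1.433351 = -0.433351
p = -0.253877 / -0.433351 = 0.5858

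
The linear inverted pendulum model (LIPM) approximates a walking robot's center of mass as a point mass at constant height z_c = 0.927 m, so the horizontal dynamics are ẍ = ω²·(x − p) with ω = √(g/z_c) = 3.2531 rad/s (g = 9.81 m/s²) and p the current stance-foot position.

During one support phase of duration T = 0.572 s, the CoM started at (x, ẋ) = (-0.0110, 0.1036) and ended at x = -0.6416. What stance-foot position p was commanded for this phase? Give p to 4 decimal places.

ωT = 3.2531·0.572 = 1.860773; cosh(ωT) = 3.292129, sinh(ωT) = 3.136577
x(T) = p + (x₀−p)·cosh(ωT) + (ẋ₀/ω)·sinh(ωT) ⇒ p·(1 − cosh) = x(T) − x₀·cosh − (ẋ₀/ω)·sinh
numerator   = -0.6416 − (-0.0110)·3.292129 − (0.1036/3.2531)·3.136577 = -0.705276
denominator = 1 − 3.292129 = -2.292129
p = -0.705276 / -2.292129 = 0.3077

p = 0.3077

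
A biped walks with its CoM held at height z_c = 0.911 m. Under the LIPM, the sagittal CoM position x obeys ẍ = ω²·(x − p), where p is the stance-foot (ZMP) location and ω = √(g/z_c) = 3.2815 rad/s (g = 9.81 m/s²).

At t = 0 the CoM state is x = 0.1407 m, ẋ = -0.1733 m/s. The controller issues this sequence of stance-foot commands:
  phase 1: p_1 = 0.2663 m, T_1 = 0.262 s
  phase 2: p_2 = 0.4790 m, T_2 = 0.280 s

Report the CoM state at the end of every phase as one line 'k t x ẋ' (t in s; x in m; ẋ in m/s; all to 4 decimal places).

1 0.2620 0.0401 -0.6410
2 0.5420 -0.3643 -2.4486

phase 1: p=0.2663, T=0.262, ωT=0.859753, cosh=1.392922, sinh=0.969655; start (x,ẋ)=(0.140700, -0.173300) → end (x,ẋ)=(0.040140, -0.641043)
phase 2: p=0.4790, T=0.280, ωT=0.918820, cosh=1.452660, sinh=1.053671; start (x,ẋ)=(0.040140, -0.641043) → end (x,ẋ)=(-0.364349, -2.448628)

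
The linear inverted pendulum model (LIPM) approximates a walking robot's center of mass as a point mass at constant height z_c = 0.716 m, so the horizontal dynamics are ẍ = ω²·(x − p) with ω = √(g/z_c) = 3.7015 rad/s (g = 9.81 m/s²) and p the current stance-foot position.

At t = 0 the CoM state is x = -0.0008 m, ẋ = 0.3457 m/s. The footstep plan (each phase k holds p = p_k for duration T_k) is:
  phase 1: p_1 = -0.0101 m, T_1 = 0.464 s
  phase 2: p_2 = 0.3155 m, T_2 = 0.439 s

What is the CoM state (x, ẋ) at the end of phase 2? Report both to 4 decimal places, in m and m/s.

x = 0.9078, ẋ = 2.4406

phase 1: p=-0.0101, T=0.464, ωT=1.717496, cosh=2.875039, sinh=2.695524; start (x,ẋ)=(-0.000800, 0.345700) → end (x,ẋ)=(0.268385, 1.086691)
phase 2: p=0.3155, T=0.439, ωT=1.624958, cosh=2.637564, sinh=2.440644; start (x,ẋ)=(0.268385, 1.086691) → end (x,ẋ)=(0.907759, 2.440580)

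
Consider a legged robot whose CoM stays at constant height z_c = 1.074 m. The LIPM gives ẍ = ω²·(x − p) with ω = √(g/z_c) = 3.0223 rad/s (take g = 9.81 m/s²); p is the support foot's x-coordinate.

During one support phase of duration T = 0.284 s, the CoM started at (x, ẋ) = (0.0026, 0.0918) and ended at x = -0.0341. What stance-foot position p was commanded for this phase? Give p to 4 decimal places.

ωT = 3.0223·0.284 = 0.858333; cosh(ωT) = 1.391547, sinh(ωT) = 0.967679
x(T) = p + (x₀−p)·cosh(ωT) + (ẋ₀/ω)·sinh(ωT) ⇒ p·(1 − cosh) = x(T) − x₀·cosh − (ẋ₀/ω)·sinh
numerator   = -0.0341 − (0.0026)·1.391547 − (0.0918/3.0223)·0.967679 = -0.067110
denominator = 1 − 1.391547 = -0.391547
p = -0.067110 / -0.391547 = 0.1714

p = 0.1714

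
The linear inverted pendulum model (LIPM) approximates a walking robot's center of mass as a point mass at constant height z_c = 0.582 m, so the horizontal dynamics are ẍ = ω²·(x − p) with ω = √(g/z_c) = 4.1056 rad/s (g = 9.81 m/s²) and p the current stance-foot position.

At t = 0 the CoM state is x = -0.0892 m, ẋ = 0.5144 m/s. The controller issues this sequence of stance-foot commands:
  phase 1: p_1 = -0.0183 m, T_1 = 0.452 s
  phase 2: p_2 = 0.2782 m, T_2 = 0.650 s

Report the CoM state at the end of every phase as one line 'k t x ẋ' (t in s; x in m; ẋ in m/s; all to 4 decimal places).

phase 1: p=-0.0183, T=0.452, ωT=1.855731, cosh=3.276356, sinh=3.120017; start (x,ẋ)=(-0.089200, 0.514400) → end (x,ẋ)=(0.140320, 0.777161)
phase 2: p=0.2782, T=0.650, ωT=2.668640, cosh=7.244845, sinh=7.175499; start (x,ẋ)=(0.140320, 0.777161) → end (x,ẋ)=(0.637555, 1.568517)

1 0.4520 0.1403 0.7772
2 1.1020 0.6376 1.5685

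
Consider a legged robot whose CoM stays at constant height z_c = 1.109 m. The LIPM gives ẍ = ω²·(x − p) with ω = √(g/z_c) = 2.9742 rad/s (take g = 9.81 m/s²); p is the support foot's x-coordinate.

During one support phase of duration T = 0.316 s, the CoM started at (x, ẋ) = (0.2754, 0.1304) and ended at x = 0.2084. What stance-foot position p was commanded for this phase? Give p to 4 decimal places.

ωT = 2.9742·0.316 = 0.939847; cosh(ωT) = 1.475139, sinh(ωT) = 1.084451
x(T) = p + (x₀−p)·cosh(ωT) + (ẋ₀/ω)·sinh(ωT) ⇒ p·(1 − cosh) = x(T) − x₀·cosh − (ẋ₀/ω)·sinh
numerator   = 0.2084 − (0.2754)·1.475139 − (0.1304/2.9742)·1.084451 = -0.245400
denominator = 1 − 1.475139 = -0.475139
p = -0.245400 / -0.475139 = 0.5165

p = 0.5165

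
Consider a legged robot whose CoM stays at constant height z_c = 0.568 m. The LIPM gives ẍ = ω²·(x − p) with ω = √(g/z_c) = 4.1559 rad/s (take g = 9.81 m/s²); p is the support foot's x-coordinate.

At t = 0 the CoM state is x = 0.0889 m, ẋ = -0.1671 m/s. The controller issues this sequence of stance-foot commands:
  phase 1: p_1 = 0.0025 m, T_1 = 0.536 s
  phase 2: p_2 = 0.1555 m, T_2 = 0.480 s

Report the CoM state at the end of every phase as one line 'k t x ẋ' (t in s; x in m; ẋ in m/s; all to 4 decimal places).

1 0.5360 0.2236 0.8621
2 1.0160 1.1587 4.2482

phase 1: p=0.0025, T=0.536, ωT=2.227562, cosh=4.692508, sinh=4.584717; start (x,ẋ)=(0.088900, -0.167100) → end (x,ẋ)=(0.223591, 0.862115)
phase 2: p=0.1555, T=0.480, ωT=1.994832, cosh=3.743502, sinh=3.607466; start (x,ẋ)=(0.223591, 0.862115) → end (x,ẋ)=(1.158744, 4.248166)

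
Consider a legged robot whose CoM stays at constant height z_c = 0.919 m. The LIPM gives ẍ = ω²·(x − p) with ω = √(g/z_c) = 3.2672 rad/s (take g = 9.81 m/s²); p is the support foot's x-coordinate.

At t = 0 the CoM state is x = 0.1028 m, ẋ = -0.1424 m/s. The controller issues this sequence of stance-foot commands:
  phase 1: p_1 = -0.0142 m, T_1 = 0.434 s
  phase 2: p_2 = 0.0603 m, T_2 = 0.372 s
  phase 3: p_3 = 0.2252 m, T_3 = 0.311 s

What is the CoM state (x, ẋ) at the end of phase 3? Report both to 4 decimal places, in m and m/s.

phase 1: p=-0.0142, T=0.434, ωT=1.417965, cosh=2.185458, sinh=1.943251; start (x,ẋ)=(0.102800, -0.142400) → end (x,ẋ)=(0.156802, 0.431623)
phase 2: p=0.0603, T=0.372, ωT=1.215398, cosh=1.834114, sinh=1.537523; start (x,ẋ)=(0.156802, 0.431623) → end (x,ẋ)=(0.440415, 1.276416)
phase 3: p=0.2252, T=0.311, ωT=1.016099, cosh=1.562201, sinh=1.200197; start (x,ẋ)=(0.440415, 1.276416) → end (x,ẋ)=(1.030298, 2.837939)

x = 1.0303, ẋ = 2.8379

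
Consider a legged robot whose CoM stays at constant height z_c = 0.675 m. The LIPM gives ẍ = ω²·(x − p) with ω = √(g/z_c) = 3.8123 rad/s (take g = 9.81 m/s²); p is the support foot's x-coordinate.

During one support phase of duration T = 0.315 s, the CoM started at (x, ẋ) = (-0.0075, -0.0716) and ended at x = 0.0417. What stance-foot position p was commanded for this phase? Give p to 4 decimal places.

p = -0.1030

ωT = 3.8123·0.315 = 1.200875; cosh(ωT) = 1.811976, sinh(ωT) = 1.511045
x(T) = p + (x₀−p)·cosh(ωT) + (ẋ₀/ω)·sinh(ωT) ⇒ p·(1 − cosh) = x(T) − x₀·cosh − (ẋ₀/ω)·sinh
numerator   = 0.0417 − (-0.0075)·1.811976 − (-0.0716/3.8123)·1.511045 = 0.083669
denominator = 1 − 1.811976 = -0.811976
p = 0.083669 / -0.811976 = -0.1030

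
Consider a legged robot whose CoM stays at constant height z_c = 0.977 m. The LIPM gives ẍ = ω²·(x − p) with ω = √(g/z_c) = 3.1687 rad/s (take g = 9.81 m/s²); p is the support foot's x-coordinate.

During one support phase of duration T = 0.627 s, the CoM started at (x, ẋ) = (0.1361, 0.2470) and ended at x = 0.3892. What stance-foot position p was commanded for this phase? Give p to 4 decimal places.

ωT = 3.1687·0.627 = 1.986775; cosh(ωT) = 3.714558, sinh(ωT) = 3.577421
x(T) = p + (x₀−p)·cosh(ωT) + (ẋ₀/ω)·sinh(ωT) ⇒ p·(1 − cosh) = x(T) − x₀·cosh − (ẋ₀/ω)·sinh
numerator   = 0.3892 − (0.1361)·3.714558 − (0.2470/3.1687)·3.577421 = -0.395211
denominator = 1 − 3.714558 = -2.714558
p = -0.395211 / -2.714558 = 0.1456

p = 0.1456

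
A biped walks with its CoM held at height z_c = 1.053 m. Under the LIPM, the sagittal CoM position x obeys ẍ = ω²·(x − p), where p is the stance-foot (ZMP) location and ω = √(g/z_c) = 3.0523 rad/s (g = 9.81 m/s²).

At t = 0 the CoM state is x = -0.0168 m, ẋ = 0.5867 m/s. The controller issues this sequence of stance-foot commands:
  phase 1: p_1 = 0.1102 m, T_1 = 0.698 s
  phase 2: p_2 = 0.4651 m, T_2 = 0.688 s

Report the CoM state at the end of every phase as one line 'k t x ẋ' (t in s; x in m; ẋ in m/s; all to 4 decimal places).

phase 1: p=0.1102, T=0.698, ωT=2.130505, cosh=4.268949, sinh=4.150172; start (x,ẋ)=(-0.016800, 0.586700) → end (x,ẋ)=(0.365772, 0.895811)
phase 2: p=0.4651, T=0.688, ωT=2.099982, cosh=4.144242, sinh=4.021784; start (x,ẋ)=(0.365772, 0.895811) → end (x,ẋ)=(1.233802, 2.493134)

1 0.6980 0.3658 0.8958
2 1.3860 1.2338 2.4931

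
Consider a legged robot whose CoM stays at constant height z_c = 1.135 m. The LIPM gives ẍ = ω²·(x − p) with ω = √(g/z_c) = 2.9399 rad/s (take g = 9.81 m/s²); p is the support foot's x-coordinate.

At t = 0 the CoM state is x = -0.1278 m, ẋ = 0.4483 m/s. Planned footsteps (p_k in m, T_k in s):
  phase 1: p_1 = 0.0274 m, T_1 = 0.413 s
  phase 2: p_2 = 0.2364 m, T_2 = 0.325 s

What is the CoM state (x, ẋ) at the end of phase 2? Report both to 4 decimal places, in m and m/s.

x = -0.1049, ẋ = -0.6638

phase 1: p=0.0274, T=0.413, ωT=1.214179, cosh=1.832240, sinh=1.535287; start (x,ẋ)=(-0.127800, 0.448300) → end (x,ẋ)=(-0.022851, 0.120884)
phase 2: p=0.2364, T=0.325, ωT=0.955468, cosh=1.492259, sinh=1.107627; start (x,ẋ)=(-0.022851, 0.120884) → end (x,ẋ)=(-0.104925, -0.663810)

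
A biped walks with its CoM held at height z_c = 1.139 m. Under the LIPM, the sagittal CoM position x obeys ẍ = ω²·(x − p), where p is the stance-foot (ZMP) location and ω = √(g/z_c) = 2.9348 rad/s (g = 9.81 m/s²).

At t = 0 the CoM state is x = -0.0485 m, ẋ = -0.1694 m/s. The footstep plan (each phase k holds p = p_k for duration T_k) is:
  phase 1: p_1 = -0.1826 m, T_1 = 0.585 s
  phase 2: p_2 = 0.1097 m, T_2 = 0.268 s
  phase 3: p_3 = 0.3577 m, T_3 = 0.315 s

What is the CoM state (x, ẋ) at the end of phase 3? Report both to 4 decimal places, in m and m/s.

x = 0.3404, ẋ = 0.3748

phase 1: p=-0.1826, T=0.585, ωT=1.716858, cosh=2.873320, sinh=2.693690; start (x,ẋ)=(-0.048500, -0.169400) → end (x,ẋ)=(0.047229, 0.573379)
phase 2: p=0.1097, T=0.268, ωT=0.786526, cosh=1.325590, sinh=0.870166; start (x,ẋ)=(0.047229, 0.573379) → end (x,ẋ)=(0.196896, 0.600531)
phase 3: p=0.3577, T=0.315, ωT=0.924462, cosh=1.458628, sinh=1.061884; start (x,ẋ)=(0.196896, 0.600531) → end (x,ẋ)=(0.340434, 0.374819)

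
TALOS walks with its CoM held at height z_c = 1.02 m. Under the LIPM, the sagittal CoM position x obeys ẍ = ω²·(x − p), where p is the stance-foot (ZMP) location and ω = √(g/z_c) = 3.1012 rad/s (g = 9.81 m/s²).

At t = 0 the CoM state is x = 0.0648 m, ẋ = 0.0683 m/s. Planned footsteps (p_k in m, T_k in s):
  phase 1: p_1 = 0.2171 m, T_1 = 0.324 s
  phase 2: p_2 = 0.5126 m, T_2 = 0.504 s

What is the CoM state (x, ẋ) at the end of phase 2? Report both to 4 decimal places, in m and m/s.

x = -1.0795, ẋ = -4.7039

phase 1: p=0.2171, T=0.324, ωT=1.004789, cosh=1.548726, sinh=1.182604; start (x,ẋ)=(0.064800, 0.068300) → end (x,ẋ)=(0.007274, -0.452781)
phase 2: p=0.5126, T=0.504, ωT=1.563005, cosh=2.491324, sinh=2.281818; start (x,ẋ)=(0.007274, -0.452781) → end (x,ẋ)=(-1.079480, -4.703898)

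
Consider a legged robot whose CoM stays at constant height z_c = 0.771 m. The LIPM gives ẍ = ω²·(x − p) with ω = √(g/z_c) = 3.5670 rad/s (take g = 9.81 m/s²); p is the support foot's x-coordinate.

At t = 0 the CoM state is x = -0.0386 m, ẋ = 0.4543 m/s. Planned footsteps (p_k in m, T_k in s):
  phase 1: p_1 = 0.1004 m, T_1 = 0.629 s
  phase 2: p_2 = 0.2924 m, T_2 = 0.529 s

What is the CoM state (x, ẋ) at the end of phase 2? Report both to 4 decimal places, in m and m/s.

phase 1: p=0.1004, T=0.629, ωT=2.243643, cosh=4.766842, sinh=4.660771; start (x,ẋ)=(-0.038600, 0.454300) → end (x,ẋ)=(0.031414, -0.145294)
phase 2: p=0.2924, T=0.529, ωT=1.886943, cosh=3.375349, sinh=3.223815; start (x,ẋ)=(0.031414, -0.145294) → end (x,ẋ)=(-0.719835, -3.491592)

x = -0.7198, ẋ = -3.4916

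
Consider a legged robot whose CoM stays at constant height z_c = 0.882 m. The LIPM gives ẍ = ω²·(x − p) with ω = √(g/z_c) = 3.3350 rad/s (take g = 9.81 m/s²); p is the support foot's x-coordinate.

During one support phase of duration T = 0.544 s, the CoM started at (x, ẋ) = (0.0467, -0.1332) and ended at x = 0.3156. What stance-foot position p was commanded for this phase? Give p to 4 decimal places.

p = -0.1339

ωT = 3.3350·0.544 = 1.814240; cosh(ωT) = 3.149686, sinh(ωT) = 2.986725
x(T) = p + (x₀−p)·cosh(ωT) + (ẋ₀/ω)·sinh(ωT) ⇒ p·(1 − cosh) = x(T) − x₀·cosh − (ẋ₀/ω)·sinh
numerator   = 0.3156 − (0.0467)·3.149686 − (-0.1332/3.3350)·2.986725 = 0.287800
denominator = 1 − 3.149686 = -2.149686
p = 0.287800 / -2.149686 = -0.1339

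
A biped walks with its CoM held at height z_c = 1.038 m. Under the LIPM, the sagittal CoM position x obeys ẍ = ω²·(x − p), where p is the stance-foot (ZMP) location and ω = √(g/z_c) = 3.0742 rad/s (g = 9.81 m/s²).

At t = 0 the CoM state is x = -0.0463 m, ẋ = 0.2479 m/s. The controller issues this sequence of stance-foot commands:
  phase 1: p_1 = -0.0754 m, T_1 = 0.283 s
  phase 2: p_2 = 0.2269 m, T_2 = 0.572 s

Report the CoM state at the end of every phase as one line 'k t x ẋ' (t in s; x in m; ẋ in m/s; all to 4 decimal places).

phase 1: p=-0.0754, T=0.283, ωT=0.869999, cosh=1.402930, sinh=0.983978; start (x,ẋ)=(-0.046300, 0.247900) → end (x,ẋ)=(0.044772, 0.435812)
phase 2: p=0.2269, T=0.572, ωT=1.758442, cosh=2.987852, sinh=2.815539; start (x,ẋ)=(0.044772, 0.435812) → end (x,ẋ)=(0.081872, -0.274271)

1 0.2830 0.0448 0.4358
2 0.8550 0.0819 -0.2743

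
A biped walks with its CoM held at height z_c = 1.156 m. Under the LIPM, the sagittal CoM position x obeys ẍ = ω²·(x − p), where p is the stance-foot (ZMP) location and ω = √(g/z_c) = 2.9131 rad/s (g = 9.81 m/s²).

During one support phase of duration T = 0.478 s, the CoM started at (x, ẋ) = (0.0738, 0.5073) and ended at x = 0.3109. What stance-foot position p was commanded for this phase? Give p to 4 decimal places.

ωT = 2.9131·0.478 = 1.392462; cosh(ωT) = 2.136604, sinh(ωT) = 1.888142
x(T) = p + (x₀−p)·cosh(ωT) + (ẋ₀/ω)·sinh(ωT) ⇒ p·(1 − cosh) = x(T) − x₀·cosh − (ẋ₀/ω)·sinh
numerator   = 0.3109 − (0.0738)·2.136604 − (0.5073/2.9131)·1.888142 = -0.175591
denominator = 1 − 2.136604 = -1.136604
p = -0.175591 / -1.136604 = 0.1545

p = 0.1545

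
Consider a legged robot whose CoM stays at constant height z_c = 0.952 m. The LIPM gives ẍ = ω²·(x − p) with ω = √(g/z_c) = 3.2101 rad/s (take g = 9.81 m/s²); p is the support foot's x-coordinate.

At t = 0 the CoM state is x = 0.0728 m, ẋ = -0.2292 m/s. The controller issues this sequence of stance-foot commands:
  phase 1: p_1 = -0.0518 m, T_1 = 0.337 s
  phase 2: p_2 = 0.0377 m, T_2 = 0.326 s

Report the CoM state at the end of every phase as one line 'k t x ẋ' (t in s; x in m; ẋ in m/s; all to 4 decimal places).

1 0.3370 0.0599 0.1453
2 0.6630 0.1297 0.3212

phase 1: p=-0.0518, T=0.337, ωT=1.081804, cosh=1.644490, sinh=1.305506; start (x,ẋ)=(0.072800, -0.229200) → end (x,ẋ)=(0.059891, 0.145257)
phase 2: p=0.0377, T=0.326, ωT=1.046493, cosh=1.599407, sinh=1.248239; start (x,ẋ)=(0.059891, 0.145257) → end (x,ẋ)=(0.129675, 0.321243)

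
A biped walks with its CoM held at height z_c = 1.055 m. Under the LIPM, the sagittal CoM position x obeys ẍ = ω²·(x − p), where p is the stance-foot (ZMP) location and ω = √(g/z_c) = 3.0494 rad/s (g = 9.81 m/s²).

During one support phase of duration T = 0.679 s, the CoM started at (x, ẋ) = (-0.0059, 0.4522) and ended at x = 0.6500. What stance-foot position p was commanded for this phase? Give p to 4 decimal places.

p = -0.0314

ωT = 3.0494·0.679 = 2.070543; cosh(ωT) = 4.027621, sinh(ωT) = 3.901503
x(T) = p + (x₀−p)·cosh(ωT) + (ẋ₀/ω)·sinh(ωT) ⇒ p·(1 − cosh) = x(T) − x₀·cosh − (ẋ₀/ω)·sinh
numerator   = 0.6500 − (-0.0059)·4.027621 − (0.4522/3.0494)·3.901503 = 0.095203
denominator = 1 − 4.027621 = -3.027621
p = 0.095203 / -3.027621 = -0.0314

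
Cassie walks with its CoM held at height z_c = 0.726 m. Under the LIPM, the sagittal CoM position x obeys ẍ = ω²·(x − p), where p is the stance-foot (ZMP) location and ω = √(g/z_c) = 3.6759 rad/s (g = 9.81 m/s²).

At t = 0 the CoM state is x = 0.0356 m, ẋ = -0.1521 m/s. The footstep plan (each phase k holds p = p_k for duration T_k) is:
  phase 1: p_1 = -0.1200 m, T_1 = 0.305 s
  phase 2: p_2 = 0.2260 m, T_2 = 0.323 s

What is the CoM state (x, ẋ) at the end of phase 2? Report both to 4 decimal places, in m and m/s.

x = 0.1904, ẋ = 0.1850

phase 1: p=-0.1200, T=0.305, ωT=1.121150, cosh=1.697142, sinh=1.371237; start (x,ẋ)=(0.035600, -0.152100) → end (x,ẋ)=(0.087337, 0.526171)
phase 2: p=0.2260, T=0.323, ωT=1.187316, cosh=1.791654, sinh=1.486615; start (x,ẋ)=(0.087337, 0.526171) → end (x,ẋ)=(0.190359, 0.184971)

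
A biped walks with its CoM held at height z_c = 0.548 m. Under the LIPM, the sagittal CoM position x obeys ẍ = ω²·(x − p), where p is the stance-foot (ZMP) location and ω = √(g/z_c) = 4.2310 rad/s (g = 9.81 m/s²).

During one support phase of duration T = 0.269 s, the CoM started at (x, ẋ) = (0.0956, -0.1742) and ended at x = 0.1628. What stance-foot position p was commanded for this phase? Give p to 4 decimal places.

p = -0.0776

ωT = 4.2310·0.269 = 1.138139; cosh(ωT) = 1.720685, sinh(ωT) = 1.400270
x(T) = p + (x₀−p)·cosh(ωT) + (ẋ₀/ω)·sinh(ωT) ⇒ p·(1 − cosh) = x(T) − x₀·cosh − (ẋ₀/ω)·sinh
numerator   = 0.1628 − (0.0956)·1.720685 − (-0.1742/4.2310)·1.400270 = 0.055955
denominator = 1 − 1.720685 = -0.720685
p = 0.055955 / -0.720685 = -0.0776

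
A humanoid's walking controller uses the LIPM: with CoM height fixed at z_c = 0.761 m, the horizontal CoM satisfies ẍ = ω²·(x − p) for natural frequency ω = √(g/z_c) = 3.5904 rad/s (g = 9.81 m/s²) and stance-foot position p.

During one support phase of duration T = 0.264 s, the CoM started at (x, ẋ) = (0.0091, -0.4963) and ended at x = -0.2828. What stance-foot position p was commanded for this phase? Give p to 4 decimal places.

ωT = 3.5904·0.264 = 0.947866; cosh(ωT) = 1.483882, sinh(ωT) = 1.096315
x(T) = p + (x₀−p)·cosh(ωT) + (ẋ₀/ω)·sinh(ωT) ⇒ p·(1 − cosh) = x(T) − x₀·cosh − (ẋ₀/ω)·sinh
numerator   = -0.2828 − (0.0091)·1.483882 − (-0.4963/3.5904)·1.096315 = -0.144760
denominator = 1 − 1.483882 = -0.483882
p = -0.144760 / -0.483882 = 0.2992

p = 0.2992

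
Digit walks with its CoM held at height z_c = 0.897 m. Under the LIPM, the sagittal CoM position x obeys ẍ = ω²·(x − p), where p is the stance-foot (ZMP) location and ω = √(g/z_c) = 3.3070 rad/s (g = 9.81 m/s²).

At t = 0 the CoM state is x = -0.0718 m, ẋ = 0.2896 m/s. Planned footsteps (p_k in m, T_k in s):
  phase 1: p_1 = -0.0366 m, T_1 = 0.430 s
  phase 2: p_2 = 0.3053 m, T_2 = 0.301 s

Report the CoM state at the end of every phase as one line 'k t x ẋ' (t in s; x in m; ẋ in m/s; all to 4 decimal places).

phase 1: p=-0.0366, T=0.430, ωT=1.422010, cosh=2.193337, sinh=1.952108; start (x,ẋ)=(-0.071800, 0.289600) → end (x,ẋ)=(0.057144, 0.407952)
phase 2: p=0.3053, T=0.301, ωT=0.995407, cosh=1.537699, sinh=1.168126; start (x,ẋ)=(0.057144, 0.407952) → end (x,ẋ)=(0.067811, -0.331316)

1 0.4300 0.0571 0.4080
2 0.7310 0.0678 -0.3313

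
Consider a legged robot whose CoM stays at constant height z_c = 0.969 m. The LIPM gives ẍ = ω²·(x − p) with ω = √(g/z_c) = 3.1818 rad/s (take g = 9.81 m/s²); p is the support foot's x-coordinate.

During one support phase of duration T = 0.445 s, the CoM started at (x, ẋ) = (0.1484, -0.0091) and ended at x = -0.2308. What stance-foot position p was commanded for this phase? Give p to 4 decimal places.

ωT = 3.1818·0.445 = 1.415901; cosh(ωT) = 2.181452, sinh(ωT) = 1.938745
x(T) = p + (x₀−p)·cosh(ωT) + (ẋ₀/ω)·sinh(ωT) ⇒ p·(1 − cosh) = x(T) − x₀·cosh − (ẋ₀/ω)·sinh
numerator   = -0.2308 − (0.1484)·2.181452 − (-0.0091/3.1818)·1.938745 = -0.548983
denominator = 1 − 2.181452 = -1.181452
p = -0.548983 / -1.181452 = 0.4647

p = 0.4647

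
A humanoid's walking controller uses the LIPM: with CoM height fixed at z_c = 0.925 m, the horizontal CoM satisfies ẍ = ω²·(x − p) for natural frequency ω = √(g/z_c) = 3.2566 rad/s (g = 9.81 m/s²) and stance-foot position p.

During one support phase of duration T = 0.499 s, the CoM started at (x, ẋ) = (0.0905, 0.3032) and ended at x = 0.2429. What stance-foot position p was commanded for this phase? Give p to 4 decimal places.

ωT = 3.2566·0.499 = 1.625043; cosh(ωT) = 2.637771, sinh(ωT) = 2.440868
x(T) = p + (x₀−p)·cosh(ωT) + (ẋ₀/ω)·sinh(ωT) ⇒ p·(1 − cosh) = x(T) − x₀·cosh − (ẋ₀/ω)·sinh
numerator   = 0.2429 − (0.0905)·2.637771 − (0.3032/3.2566)·2.440868 = -0.223071
denominator = 1 − 2.637771 = -1.637771
p = -0.223071 / -1.637771 = 0.1362

p = 0.1362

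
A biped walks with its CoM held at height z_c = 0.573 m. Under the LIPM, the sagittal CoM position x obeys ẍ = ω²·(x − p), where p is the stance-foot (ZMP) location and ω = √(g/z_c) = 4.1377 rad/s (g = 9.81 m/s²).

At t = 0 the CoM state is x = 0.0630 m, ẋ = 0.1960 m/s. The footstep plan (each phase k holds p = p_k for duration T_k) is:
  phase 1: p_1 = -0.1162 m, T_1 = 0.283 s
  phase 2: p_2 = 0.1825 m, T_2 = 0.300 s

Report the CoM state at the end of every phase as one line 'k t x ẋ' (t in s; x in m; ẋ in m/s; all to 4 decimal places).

1 0.2830 0.2696 1.4272
2 0.5830 0.8927 3.2467

phase 1: p=-0.1162, T=0.283, ωT=1.170969, cosh=1.767591, sinh=1.457525; start (x,ẋ)=(0.063000, 0.196000) → end (x,ẋ)=(0.269594, 1.427168)
phase 2: p=0.1825, T=0.300, ωT=1.241310, cosh=1.874574, sinh=1.585569; start (x,ẋ)=(0.269594, 1.427168) → end (x,ẋ)=(0.892656, 3.246724)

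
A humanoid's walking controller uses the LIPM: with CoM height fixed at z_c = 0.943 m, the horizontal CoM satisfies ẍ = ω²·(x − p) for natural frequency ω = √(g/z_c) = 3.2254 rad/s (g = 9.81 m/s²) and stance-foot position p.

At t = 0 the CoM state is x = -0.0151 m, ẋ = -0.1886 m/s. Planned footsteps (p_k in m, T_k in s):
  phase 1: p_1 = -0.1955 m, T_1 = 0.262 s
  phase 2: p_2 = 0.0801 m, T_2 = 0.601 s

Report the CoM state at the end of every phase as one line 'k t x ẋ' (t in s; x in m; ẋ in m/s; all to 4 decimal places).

1 0.2620 -0.0023 0.2923
2 0.8630 0.0963 0.1327

phase 1: p=-0.1955, T=0.262, ωT=0.845055, cosh=1.378820, sinh=0.949286; start (x,ẋ)=(-0.015100, -0.188600) → end (x,ẋ)=(-0.002269, 0.292308)
phase 2: p=0.0801, T=0.601, ωT=1.938465, cosh=3.546002, sinh=3.402078; start (x,ẋ)=(-0.002269, 0.292308) → end (x,ẋ)=(0.096340, 0.132686)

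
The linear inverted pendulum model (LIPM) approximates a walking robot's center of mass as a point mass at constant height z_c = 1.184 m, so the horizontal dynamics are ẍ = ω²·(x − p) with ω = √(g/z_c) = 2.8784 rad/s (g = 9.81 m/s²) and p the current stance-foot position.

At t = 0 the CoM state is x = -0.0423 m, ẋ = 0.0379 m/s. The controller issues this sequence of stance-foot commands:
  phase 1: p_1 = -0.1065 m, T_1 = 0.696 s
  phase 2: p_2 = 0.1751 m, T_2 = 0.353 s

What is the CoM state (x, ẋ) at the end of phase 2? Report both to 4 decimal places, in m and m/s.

x = 0.5287, ẋ = 1.3040

phase 1: p=-0.1065, T=0.696, ωT=2.003366, cosh=3.774426, sinh=3.639546; start (x,ẋ)=(-0.042300, 0.037900) → end (x,ẋ)=(0.183740, 0.815614)
phase 2: p=0.1751, T=0.353, ωT=1.016075, cosh=1.562172, sinh=1.200159; start (x,ẋ)=(0.183740, 0.815614) → end (x,ẋ)=(0.528671, 1.303978)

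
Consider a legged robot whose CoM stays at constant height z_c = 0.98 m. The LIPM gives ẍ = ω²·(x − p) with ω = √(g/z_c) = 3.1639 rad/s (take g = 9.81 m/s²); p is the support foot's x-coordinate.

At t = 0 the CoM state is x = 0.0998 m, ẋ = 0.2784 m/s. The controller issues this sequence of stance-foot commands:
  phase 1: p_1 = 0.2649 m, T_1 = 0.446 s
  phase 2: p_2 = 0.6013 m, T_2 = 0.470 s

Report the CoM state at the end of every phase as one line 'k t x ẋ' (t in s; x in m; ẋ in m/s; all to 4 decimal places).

phase 1: p=0.2649, T=0.446, ωT=1.411099, cosh=2.172168, sinh=1.928293; start (x,ẋ)=(0.099800, 0.278400) → end (x,ẋ)=(0.075951, -0.402531)
phase 2: p=0.6013, T=0.470, ωT=1.487033, cosh=2.324996, sinh=2.098954; start (x,ẋ)=(0.075951, -0.402531) → end (x,ẋ)=(-0.887177, -4.424666)

1 0.4460 0.0760 -0.4025
2 0.9160 -0.8872 -4.4247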